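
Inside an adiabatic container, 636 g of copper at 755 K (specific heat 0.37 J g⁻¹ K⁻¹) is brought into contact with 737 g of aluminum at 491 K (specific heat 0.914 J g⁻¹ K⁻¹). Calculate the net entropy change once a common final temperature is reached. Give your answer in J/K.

Energy balance: T_f = (m₁c₁T₁ + m₂c₂T₂)/(m₁c₁ + m₂c₂) = 559.35 K.
ΔS₁ = m₁c₁ ln(T_f/T₁) = 235.32 × ln(559.35/755) = -70.58 J/K.
ΔS₂ = m₂c₂ ln(T_f/T₂) = 673.618 × ln(559.35/491) = 87.79 J/K.
ΔS_total = -70.58 + 87.79 = 17.2 J/K.

ΔS_total = 17.2 J/K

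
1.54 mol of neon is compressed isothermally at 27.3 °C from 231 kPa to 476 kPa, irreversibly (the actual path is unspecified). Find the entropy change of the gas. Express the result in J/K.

Entropy is a state function, so ΔS_gas depends only on the end states.
For an isothermal ideal gas ΔS_gas = nR ln(P₁/P₂) = 1.54 × 8.314 × ln(231/476) = -9.26 J/K.

ΔS_gas = -9.26 J/K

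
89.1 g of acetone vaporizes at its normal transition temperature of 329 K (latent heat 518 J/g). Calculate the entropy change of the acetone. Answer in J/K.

ΔS = 140 J/K

Heat absorbed by the substance: Q = mL = 89.1 × 518 = 46153.8 J.
At constant T, ΔS = Q_rev/T = 46153.8 / 329 = 140 J/K.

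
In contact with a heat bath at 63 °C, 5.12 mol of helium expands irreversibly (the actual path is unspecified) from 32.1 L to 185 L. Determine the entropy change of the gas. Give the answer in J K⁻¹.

ΔS_gas = 74.6 J/K

Entropy is a state function, so ΔS_gas depends only on the end states.
For an isothermal ideal gas ΔS_gas = nR ln(V₂/V₁) = 5.12 × 8.314 × ln(185/32.1) = 74.6 J/K.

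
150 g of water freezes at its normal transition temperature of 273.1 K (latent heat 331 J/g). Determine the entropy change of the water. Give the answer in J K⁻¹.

Heat released by the substance: Q = −mL = −150 × 331 = −49650 J.
At constant T, ΔS = Q_rev/T = −49650 / 273.1 = -182 J/K.

ΔS = -182 J/K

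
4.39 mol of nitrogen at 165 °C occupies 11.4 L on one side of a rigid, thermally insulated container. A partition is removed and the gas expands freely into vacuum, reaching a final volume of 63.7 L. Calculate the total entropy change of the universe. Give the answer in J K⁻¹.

ΔS_universe = 62.8 J/K

For an ideal gas in free expansion Q = 0 and W = 0, so T is unchanged.
Entropy is a state function; using a reversible isothermal path, ΔS_gas = nR ln(V₂/V₁) = 4.39 × 8.314 × ln(63.7/11.4) = 62.8 J/K.
The insulated surroundings exchange no heat, so ΔS_surr = 0 and ΔS_universe = ΔS_gas.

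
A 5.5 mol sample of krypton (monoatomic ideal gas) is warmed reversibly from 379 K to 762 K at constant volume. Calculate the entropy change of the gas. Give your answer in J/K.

ΔS = 47.9 J/K

At constant volume, ΔS = nC_V ln(T₂/T₁) with C_V = 3R/2 = 12.47 J mol⁻¹ K⁻¹.
ΔS = 5.5 × 12.47 × ln(762/379) = 47.9 J/K.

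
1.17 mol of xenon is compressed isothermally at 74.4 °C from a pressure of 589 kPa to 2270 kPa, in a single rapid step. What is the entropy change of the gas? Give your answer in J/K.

Entropy is a state function, so ΔS_gas depends only on the end states.
For an isothermal ideal gas ΔS_gas = nR ln(P₁/P₂) = 1.17 × 8.314 × ln(589/2270) = -13.1 J/K.

ΔS_gas = -13.1 J/K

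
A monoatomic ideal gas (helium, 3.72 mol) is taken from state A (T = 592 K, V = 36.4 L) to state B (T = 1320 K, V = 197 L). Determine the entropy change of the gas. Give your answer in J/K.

ΔS = 89.4 J/K

Entropy is a state function: ΔS = nC_V ln(T₂/T₁) + nR ln(V₂/V₁), with C_V = 3R/2 = 12.47 J mol⁻¹ K⁻¹ for a monoatomic ideal gas.
ΔS = 3.72 × [12.47 × ln(1320/592) + 8.314 × ln(197/36.4)] = 89.4 J/K.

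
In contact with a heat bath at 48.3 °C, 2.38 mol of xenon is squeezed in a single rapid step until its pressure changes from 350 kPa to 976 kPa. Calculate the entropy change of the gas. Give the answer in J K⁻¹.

Entropy is a state function, so ΔS_gas depends only on the end states.
For an isothermal ideal gas ΔS_gas = nR ln(P₁/P₂) = 2.38 × 8.314 × ln(350/976) = -20.3 J/K.

ΔS_gas = -20.3 J/K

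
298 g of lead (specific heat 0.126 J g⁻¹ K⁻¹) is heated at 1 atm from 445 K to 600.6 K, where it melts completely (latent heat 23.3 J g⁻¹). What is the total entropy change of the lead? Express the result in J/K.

ΔS = 22.8 J/K

Warming step: ΔS₁ = m c ln(T_tr/T_i) = 298 × 0.126 × ln(600.6/445) = 11.26 J/K.
Phase change: ΔS₂ = +mL/T_tr = 298 × 23.3 / 600.6 = 11.56 J/K.
ΔS_total = (11.26) + (11.56) = 22.8 J/K.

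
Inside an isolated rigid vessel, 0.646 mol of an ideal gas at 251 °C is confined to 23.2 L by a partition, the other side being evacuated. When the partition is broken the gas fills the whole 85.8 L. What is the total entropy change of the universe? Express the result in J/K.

No heat is exchanged and no work is done, so the ideal-gas temperature stays constant.
Entropy is a state function; using a reversible isothermal path, ΔS_gas = nR ln(V₂/V₁) = 0.646 × 8.314 × ln(85.8/23.2) = 7.02 J/K.
The insulated surroundings exchange no heat, so ΔS_surr = 0 and ΔS_universe = ΔS_gas.

ΔS_universe = 7.02 J/K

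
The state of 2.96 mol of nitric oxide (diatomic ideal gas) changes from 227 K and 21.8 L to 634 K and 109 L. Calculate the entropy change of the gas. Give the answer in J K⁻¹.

Entropy is a state function: ΔS = nC_V ln(T₂/T₁) + nR ln(V₂/V₁), with C_V = 5R/2 = 20.79 J mol⁻¹ K⁻¹ for a diatomic ideal gas.
ΔS = 2.96 × [20.79 × ln(634/227) + 8.314 × ln(109/21.8)] = 103 J/K.

ΔS = 103 J/K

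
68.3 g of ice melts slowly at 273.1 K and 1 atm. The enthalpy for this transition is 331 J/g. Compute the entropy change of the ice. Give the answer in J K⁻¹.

Heat absorbed by the substance: Q = mL = 68.3 × 331 = 22607.3 J.
At constant T, ΔS = Q_rev/T = 22607.3 / 273.1 = 82.8 J/K.

ΔS = 82.8 J/K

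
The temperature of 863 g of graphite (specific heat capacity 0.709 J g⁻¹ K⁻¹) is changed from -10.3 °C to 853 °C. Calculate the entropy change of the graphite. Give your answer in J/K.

ΔS = 890 J/K

In kelvin: T₁ = 262.85 K, T₂ = 1126.15 K. ΔS = ∫dQ_rev/T = m c ln(T₂/T₁) = 863 × 0.709 × ln(1126.15/262.85) = 890 J/K.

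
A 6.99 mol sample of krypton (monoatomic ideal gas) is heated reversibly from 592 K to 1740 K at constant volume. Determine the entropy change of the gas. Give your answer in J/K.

At constant volume, ΔS = nC_V ln(T₂/T₁) with C_V = 3R/2 = 12.47 J mol⁻¹ K⁻¹.
ΔS = 6.99 × 12.47 × ln(1740/592) = 94 J/K.

ΔS = 94 J/K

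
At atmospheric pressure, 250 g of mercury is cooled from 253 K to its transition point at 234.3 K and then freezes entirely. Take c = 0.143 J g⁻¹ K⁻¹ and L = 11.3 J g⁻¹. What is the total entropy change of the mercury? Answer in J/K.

Cooling step: ΔS₁ = m c ln(T_tr/T_i) = 250 × 0.143 × ln(234.3/253) = -2.745 J/K.
Phase change: ΔS₂ = −mL/T_tr = −250 × 11.3 / 234.3 = -12.06 J/K.
ΔS_total = (-2.745) + (-12.06) = -14.8 J/K.

ΔS = -14.8 J/K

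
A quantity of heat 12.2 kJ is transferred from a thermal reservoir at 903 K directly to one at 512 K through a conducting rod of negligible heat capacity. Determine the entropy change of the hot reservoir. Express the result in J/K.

The hot reservoir loses heat Q, so ΔS_hot = −Q/T_H = −12200/903 = -13.5 J/K.

ΔS_hot = -13.5 J/K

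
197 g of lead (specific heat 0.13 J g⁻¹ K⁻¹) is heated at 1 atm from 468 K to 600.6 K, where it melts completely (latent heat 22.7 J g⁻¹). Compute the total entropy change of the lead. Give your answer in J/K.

ΔS = 13.8 J/K

Warming step: ΔS₁ = m c ln(T_tr/T_i) = 197 × 0.13 × ln(600.6/468) = 6.389 J/K.
Phase change: ΔS₂ = +mL/T_tr = 197 × 22.7 / 600.6 = 7.446 J/K.
ΔS_total = (6.389) + (7.446) = 13.8 J/K.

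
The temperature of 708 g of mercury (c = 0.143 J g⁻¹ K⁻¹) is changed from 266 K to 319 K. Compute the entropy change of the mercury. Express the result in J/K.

ΔS = 18.4 J/K

ΔS = ∫dQ_rev/T = m c ln(T₂/T₁) = 708 × 0.143 × ln(319/266) = 18.4 J/K.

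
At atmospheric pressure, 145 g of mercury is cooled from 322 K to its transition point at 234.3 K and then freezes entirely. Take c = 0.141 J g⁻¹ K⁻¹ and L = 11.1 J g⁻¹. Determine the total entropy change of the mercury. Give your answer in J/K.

Cooling step: ΔS₁ = m c ln(T_tr/T_i) = 145 × 0.141 × ln(234.3/322) = -6.5 J/K.
Phase change: ΔS₂ = −mL/T_tr = −145 × 11.1 / 234.3 = -6.869 J/K.
ΔS_total = (-6.5) + (-6.869) = -13.4 J/K.

ΔS = -13.4 J/K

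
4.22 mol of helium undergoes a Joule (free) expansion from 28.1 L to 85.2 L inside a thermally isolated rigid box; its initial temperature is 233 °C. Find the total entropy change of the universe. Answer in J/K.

ΔS_universe = 38.9 J/K

No heat is exchanged and no work is done, so the ideal-gas temperature stays constant.
Entropy is a state function; using a reversible isothermal path, ΔS_gas = nR ln(V₂/V₁) = 4.22 × 8.314 × ln(85.2/28.1) = 38.9 J/K.
The insulated surroundings exchange no heat, so ΔS_surr = 0 and ΔS_universe = ΔS_gas.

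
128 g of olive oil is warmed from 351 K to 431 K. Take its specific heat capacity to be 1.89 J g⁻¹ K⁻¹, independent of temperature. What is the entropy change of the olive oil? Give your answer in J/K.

ΔS = ∫dQ_rev/T = m c ln(T₂/T₁) = 128 × 1.89 × ln(431/351) = 49.7 J/K.

ΔS = 49.7 J/K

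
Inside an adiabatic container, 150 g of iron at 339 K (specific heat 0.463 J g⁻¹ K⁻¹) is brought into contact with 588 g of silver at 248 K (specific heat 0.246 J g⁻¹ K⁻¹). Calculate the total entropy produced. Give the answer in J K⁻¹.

ΔS_total = 2.37 J/K

Energy balance: T_f = (m₁c₁T₁ + m₂c₂T₂)/(m₁c₁ + m₂c₂) = 277.52 K.
ΔS₁ = m₁c₁ ln(T_f/T₁) = 69.45 × ln(277.52/339) = -13.9 J/K.
ΔS₂ = m₂c₂ ln(T_f/T₂) = 144.648 × ln(277.52/248) = 16.27 J/K.
ΔS_total = -13.9 + 16.27 = 2.37 J/K.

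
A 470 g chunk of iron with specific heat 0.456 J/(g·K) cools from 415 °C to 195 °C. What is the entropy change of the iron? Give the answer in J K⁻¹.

In kelvin: T₁ = 688.15 K, T₂ = 468.15 K. ΔS = ∫dQ_rev/T = m c ln(T₂/T₁) = 470 × 0.456 × ln(468.15/688.15) = -82.6 J/K.

ΔS = -82.6 J/K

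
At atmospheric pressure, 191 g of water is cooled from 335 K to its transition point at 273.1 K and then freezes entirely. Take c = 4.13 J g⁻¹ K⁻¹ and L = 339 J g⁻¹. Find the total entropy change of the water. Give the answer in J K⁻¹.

ΔS = -398 J/K

Cooling step: ΔS₁ = m c ln(T_tr/T_i) = 191 × 4.13 × ln(273.1/335) = -161.2 J/K.
Phase change: ΔS₂ = −mL/T_tr = −191 × 339 / 273.1 = -237.1 J/K.
ΔS_total = (-161.2) + (-237.1) = -398 J/K.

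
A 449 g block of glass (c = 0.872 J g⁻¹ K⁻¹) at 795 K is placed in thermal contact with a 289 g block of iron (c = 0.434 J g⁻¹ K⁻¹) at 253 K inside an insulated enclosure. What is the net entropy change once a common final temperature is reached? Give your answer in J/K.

ΔS_total = 50.1 J/K

Energy balance: T_f = (m₁c₁T₁ + m₂c₂T₂)/(m₁c₁ + m₂c₂) = 663.5 K.
ΔS₁ = m₁c₁ ln(T_f/T₁) = 391.528 × ln(663.5/795) = -70.8 J/K.
ΔS₂ = m₂c₂ ln(T_f/T₂) = 125.426 × ln(663.5/253) = 120.9 J/K.
ΔS_total = -70.8 + 120.9 = 50.1 J/K.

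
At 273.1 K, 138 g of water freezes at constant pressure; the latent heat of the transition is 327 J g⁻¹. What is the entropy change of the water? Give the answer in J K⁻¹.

Heat released by the substance: Q = −mL = −138 × 327 = −45126 J.
At constant T, ΔS = Q_rev/T = −45126 / 273.1 = -165 J/K.

ΔS = -165 J/K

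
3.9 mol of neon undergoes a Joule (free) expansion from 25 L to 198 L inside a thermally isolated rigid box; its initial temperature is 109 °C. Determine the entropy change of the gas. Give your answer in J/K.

For an ideal gas in free expansion Q = 0 and W = 0, so T is unchanged.
Entropy is a state function; using a reversible isothermal path, ΔS_gas = nR ln(V₂/V₁) = 3.9 × 8.314 × ln(198/25) = 67.1 J/K.

ΔS_gas = 67.1 J/K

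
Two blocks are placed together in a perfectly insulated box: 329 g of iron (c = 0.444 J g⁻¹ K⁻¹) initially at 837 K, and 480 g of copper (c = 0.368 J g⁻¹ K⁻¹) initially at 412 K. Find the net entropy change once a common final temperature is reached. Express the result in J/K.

ΔS_total = 20.1 J/K

Energy balance: T_f = (m₁c₁T₁ + m₂c₂T₂)/(m₁c₁ + m₂c₂) = 604.37 K.
ΔS₁ = m₁c₁ ln(T_f/T₁) = 146.076 × ln(604.37/837) = -47.57 J/K.
ΔS₂ = m₂c₂ ln(T_f/T₂) = 176.64 × ln(604.37/412) = 67.68 J/K.
ΔS_total = -47.57 + 67.68 = 20.1 J/K.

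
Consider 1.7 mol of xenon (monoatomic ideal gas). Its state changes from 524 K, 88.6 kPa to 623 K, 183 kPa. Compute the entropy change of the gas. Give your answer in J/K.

ΔS = nC_p ln(T₂/T₁) − nR ln(P₂/P₁), with C_p = 5R/2 = 20.79 J mol⁻¹ K⁻¹ for a monoatomic ideal gas.
ΔS = 1.7 × [20.79 × ln(623/524) − 8.314 × ln(183/88.6)] = -4.14 J/K.

ΔS = -4.14 J/K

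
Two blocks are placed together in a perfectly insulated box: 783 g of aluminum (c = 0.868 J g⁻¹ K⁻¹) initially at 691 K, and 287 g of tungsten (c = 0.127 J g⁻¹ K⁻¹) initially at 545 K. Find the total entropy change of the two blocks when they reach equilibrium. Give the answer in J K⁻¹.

Energy balance: T_f = (m₁c₁T₁ + m₂c₂T₂)/(m₁c₁ + m₂c₂) = 683.57 K.
ΔS₁ = m₁c₁ ln(T_f/T₁) = 679.644 × ln(683.57/691) = -7.349 J/K.
ΔS₂ = m₂c₂ ln(T_f/T₂) = 36.449 × ln(683.57/545) = 8.257 J/K.
ΔS_total = -7.349 + 8.257 = 0.908 J/K.

ΔS_total = 0.908 J/K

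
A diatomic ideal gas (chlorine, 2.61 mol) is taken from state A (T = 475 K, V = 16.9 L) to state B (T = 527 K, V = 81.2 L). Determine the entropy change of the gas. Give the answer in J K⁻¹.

Entropy is a state function: ΔS = nC_V ln(T₂/T₁) + nR ln(V₂/V₁), with C_V = 5R/2 = 20.79 J mol⁻¹ K⁻¹ for a diatomic ideal gas.
ΔS = 2.61 × [20.79 × ln(527/475) + 8.314 × ln(81.2/16.9)] = 39.7 J/K.

ΔS = 39.7 J/K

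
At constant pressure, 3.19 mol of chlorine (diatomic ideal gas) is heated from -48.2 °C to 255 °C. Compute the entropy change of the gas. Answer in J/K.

ΔS = 79.2 J/K

In kelvin: T₁ = 224.95 K, T₂ = 528.15 K. At constant pressure, ΔS = nC_p ln(T₂/T₁) with C_p = 7R/2 = 29.1 J mol⁻¹ K⁻¹.
ΔS = 3.19 × 29.1 × ln(528.15/224.95) = 79.2 J/K.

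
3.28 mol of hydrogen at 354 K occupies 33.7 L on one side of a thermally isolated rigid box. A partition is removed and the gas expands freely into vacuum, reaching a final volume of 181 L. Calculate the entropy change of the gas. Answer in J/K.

For an ideal gas in free expansion Q = 0 and W = 0, so T is unchanged.
Entropy is a state function; using a reversible isothermal path, ΔS_gas = nR ln(V₂/V₁) = 3.28 × 8.314 × ln(181/33.7) = 45.8 J/K.

ΔS_gas = 45.8 J/K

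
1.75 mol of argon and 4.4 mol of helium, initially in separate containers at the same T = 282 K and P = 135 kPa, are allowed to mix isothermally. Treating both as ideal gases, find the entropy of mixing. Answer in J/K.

ΔS_mix = 30.5 J/K

Mole fractions: x_A = 1.75/6.15 = 0.285, x_B = 0.715.
ΔS_mix = −R(n_A ln x_A + n_B ln x_B) = −8.314 × (1.75 ln 0.285 + 4.4 ln 0.715) = 30.5 J/K.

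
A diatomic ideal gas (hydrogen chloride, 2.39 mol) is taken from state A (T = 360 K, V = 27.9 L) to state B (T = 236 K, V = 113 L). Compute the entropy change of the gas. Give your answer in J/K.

Entropy is a state function: ΔS = nC_V ln(T₂/T₁) + nR ln(V₂/V₁), with C_V = 5R/2 = 20.79 J mol⁻¹ K⁻¹ for a diatomic ideal gas.
ΔS = 2.39 × [20.79 × ln(236/360) + 8.314 × ln(113/27.9)] = 6.82 J/K.

ΔS = 6.82 J/K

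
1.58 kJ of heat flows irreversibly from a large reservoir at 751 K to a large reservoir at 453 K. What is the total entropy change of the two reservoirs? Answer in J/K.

ΔS_total = 1.38 J/K

ΔS_hot = −Q/T_H = −1580/751 = -2.104 J/K and ΔS_cold = +Q/T_C = 1580/453 = 3.488 J/K.
ΔS_total = -2.104 + 3.488 = 1.38 J/K, positive as the second law requires.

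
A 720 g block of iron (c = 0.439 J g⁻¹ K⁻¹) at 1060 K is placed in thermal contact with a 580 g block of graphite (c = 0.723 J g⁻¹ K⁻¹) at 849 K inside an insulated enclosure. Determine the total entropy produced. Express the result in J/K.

Energy balance: T_f = (m₁c₁T₁ + m₂c₂T₂)/(m₁c₁ + m₂c₂) = 939.69 K.
ΔS₁ = m₁c₁ ln(T_f/T₁) = 316.08 × ln(939.69/1060) = -38.08 J/K.
ΔS₂ = m₂c₂ ln(T_f/T₂) = 419.34 × ln(939.69/849) = 42.56 J/K.
ΔS_total = -38.08 + 42.56 = 4.48 J/K.

ΔS_total = 4.48 J/K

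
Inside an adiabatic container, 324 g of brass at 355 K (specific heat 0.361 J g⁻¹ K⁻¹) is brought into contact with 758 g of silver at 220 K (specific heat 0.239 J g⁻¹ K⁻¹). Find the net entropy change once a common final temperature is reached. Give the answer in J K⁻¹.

ΔS_total = 8.34 J/K

Energy balance: T_f = (m₁c₁T₁ + m₂c₂T₂)/(m₁c₁ + m₂c₂) = 272.96 K.
ΔS₁ = m₁c₁ ln(T_f/T₁) = 116.964 × ln(272.96/355) = -30.74 J/K.
ΔS₂ = m₂c₂ ln(T_f/T₂) = 181.162 × ln(272.96/220) = 39.08 J/K.
ΔS_total = -30.74 + 39.08 = 8.34 J/K.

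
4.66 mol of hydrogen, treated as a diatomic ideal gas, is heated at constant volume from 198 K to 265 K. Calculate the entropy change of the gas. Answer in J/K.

At constant volume, ΔS = nC_V ln(T₂/T₁) with C_V = 5R/2 = 20.79 J mol⁻¹ K⁻¹.
ΔS = 4.66 × 20.79 × ln(265/198) = 28.2 J/K.

ΔS = 28.2 J/K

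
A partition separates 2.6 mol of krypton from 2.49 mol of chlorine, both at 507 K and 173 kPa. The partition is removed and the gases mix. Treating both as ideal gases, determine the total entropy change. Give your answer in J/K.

ΔS_mix = 29.3 J/K

Mole fractions: x_A = 2.6/5.09 = 0.511, x_B = 0.489.
ΔS_mix = −R(n_A ln x_A + n_B ln x_B) = −8.314 × (2.6 ln 0.511 + 2.49 ln 0.489) = 29.3 J/K.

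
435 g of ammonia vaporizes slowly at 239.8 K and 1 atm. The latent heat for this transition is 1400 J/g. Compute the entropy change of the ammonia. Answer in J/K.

ΔS = 2540 J/K

Heat absorbed by the substance: Q = mL = 435 × 1400 = 609000 J.
At constant T, ΔS = Q_rev/T = 609000 / 239.8 = 2540 J/K.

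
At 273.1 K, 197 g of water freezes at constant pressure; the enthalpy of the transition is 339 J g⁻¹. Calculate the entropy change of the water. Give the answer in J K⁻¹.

Heat released by the substance: Q = −mL = −197 × 339 = −66783 J.
At constant T, ΔS = Q_rev/T = −66783 / 273.1 = -245 J/K.

ΔS = -245 J/K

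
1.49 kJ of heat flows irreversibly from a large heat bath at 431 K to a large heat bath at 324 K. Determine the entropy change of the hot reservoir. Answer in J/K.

The hot reservoir loses heat Q, so ΔS_hot = −Q/T_H = −1490/431 = -3.46 J/K.

ΔS_hot = -3.46 J/K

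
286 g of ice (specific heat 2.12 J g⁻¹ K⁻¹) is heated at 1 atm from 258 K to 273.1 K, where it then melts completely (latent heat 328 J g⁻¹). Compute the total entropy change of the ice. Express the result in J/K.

Warming step: ΔS₁ = m c ln(T_tr/T_i) = 286 × 2.12 × ln(273.1/258) = 34.49 J/K.
Phase change: ΔS₂ = +mL/T_tr = 286 × 328 / 273.1 = 343.5 J/K.
ΔS_total = (34.49) + (343.5) = 378 J/K.

ΔS = 378 J/K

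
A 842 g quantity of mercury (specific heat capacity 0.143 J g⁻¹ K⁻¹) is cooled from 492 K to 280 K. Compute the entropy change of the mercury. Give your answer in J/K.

ΔS = ∫dQ_rev/T = m c ln(T₂/T₁) = 842 × 0.143 × ln(280/492) = -67.9 J/K.

ΔS = -67.9 J/K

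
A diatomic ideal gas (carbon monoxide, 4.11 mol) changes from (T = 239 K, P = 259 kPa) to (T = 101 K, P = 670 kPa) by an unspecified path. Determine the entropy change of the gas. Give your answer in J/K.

ΔS = -135 J/K

ΔS = nC_p ln(T₂/T₁) − nR ln(P₂/P₁), with C_p = 7R/2 = 29.1 J mol⁻¹ K⁻¹ for a diatomic ideal gas.
ΔS = 4.11 × [29.1 × ln(101/239) − 8.314 × ln(670/259)] = -135 J/K.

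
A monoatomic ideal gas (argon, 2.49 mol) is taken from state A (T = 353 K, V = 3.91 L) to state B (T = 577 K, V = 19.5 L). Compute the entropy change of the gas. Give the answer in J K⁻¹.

ΔS = 48.5 J/K

Entropy is a state function: ΔS = nC_V ln(T₂/T₁) + nR ln(V₂/V₁), with C_V = 3R/2 = 12.47 J mol⁻¹ K⁻¹ for a monoatomic ideal gas.
ΔS = 2.49 × [12.47 × ln(577/353) + 8.314 × ln(19.5/3.91)] = 48.5 J/K.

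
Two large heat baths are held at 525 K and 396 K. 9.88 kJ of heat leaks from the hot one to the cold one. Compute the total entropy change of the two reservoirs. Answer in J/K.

ΔS_total = 6.13 J/K

ΔS_hot = −Q/T_H = −9880/525 = -18.82 J/K and ΔS_cold = +Q/T_C = 9880/396 = 24.95 J/K.
ΔS_total = -18.82 + 24.95 = 6.13 J/K, positive as the second law requires.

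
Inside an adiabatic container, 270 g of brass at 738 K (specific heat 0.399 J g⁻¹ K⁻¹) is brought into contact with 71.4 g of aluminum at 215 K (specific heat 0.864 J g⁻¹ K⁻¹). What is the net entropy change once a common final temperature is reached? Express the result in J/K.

Energy balance: T_f = (m₁c₁T₁ + m₂c₂T₂)/(m₁c₁ + m₂c₂) = 547.56 K.
ΔS₁ = m₁c₁ ln(T_f/T₁) = 107.73 × ln(547.56/738) = -32.15 J/K.
ΔS₂ = m₂c₂ ln(T_f/T₂) = 61.6896 × ln(547.56/215) = 57.67 J/K.
ΔS_total = -32.15 + 57.67 = 25.5 J/K.

ΔS_total = 25.5 J/K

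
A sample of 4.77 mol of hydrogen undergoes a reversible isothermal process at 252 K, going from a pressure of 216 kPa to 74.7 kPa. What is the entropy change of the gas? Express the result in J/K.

For an isothermal ideal gas ΔS_gas = nR ln(P₁/P₂) = 4.77 × 8.314 × ln(216/74.7) = 42.1 J/K.

ΔS_gas = 42.1 J/K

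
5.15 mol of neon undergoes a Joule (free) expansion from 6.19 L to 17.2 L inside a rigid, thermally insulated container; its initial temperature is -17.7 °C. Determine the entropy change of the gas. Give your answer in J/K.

ΔS_gas = 43.8 J/K

For an ideal gas in free expansion Q = 0 and W = 0, so T is unchanged.
Entropy is a state function; using a reversible isothermal path, ΔS_gas = nR ln(V₂/V₁) = 5.15 × 8.314 × ln(17.2/6.19) = 43.8 J/K.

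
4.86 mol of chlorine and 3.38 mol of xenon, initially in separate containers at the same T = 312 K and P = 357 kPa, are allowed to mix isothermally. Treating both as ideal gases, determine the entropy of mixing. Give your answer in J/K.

Mole fractions: x_A = 4.86/8.24 = 0.59, x_B = 0.41.
ΔS_mix = −R(n_A ln x_A + n_B ln x_B) = −8.314 × (4.86 ln 0.59 + 3.38 ln 0.41) = 46.4 J/K.

ΔS_mix = 46.4 J/K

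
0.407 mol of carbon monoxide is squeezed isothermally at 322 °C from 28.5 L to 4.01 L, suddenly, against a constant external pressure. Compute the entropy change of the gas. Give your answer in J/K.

Entropy is a state function, so ΔS_gas depends only on the end states.
For an isothermal ideal gas ΔS_gas = nR ln(V₂/V₁) = 0.407 × 8.314 × ln(4.01/28.5) = -6.64 J/K.

ΔS_gas = -6.64 J/K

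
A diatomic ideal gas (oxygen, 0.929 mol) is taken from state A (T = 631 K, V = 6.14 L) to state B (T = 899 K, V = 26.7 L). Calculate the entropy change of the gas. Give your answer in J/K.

ΔS = 18.2 J/K

Entropy is a state function: ΔS = nC_V ln(T₂/T₁) + nR ln(V₂/V₁), with C_V = 5R/2 = 20.79 J mol⁻¹ K⁻¹ for a diatomic ideal gas.
ΔS = 0.929 × [20.79 × ln(899/631) + 8.314 × ln(26.7/6.14)] = 18.2 J/K.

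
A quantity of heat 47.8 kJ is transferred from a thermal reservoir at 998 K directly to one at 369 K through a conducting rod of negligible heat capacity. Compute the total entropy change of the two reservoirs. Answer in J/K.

ΔS_total = 81.6 J/K

ΔS_hot = −Q/T_H = −47800/998 = -47.9 J/K and ΔS_cold = +Q/T_C = 47800/369 = 129.5 J/K.
ΔS_total = -47.9 + 129.5 = 81.6 J/K, positive as the second law requires.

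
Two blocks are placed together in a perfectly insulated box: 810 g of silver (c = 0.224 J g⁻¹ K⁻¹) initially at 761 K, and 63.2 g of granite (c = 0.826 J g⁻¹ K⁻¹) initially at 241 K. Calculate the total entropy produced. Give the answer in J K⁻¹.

Energy balance: T_f = (m₁c₁T₁ + m₂c₂T₂)/(m₁c₁ + m₂c₂) = 644.82 K.
ΔS₁ = m₁c₁ ln(T_f/T₁) = 181.44 × ln(644.82/761) = -30.06 J/K.
ΔS₂ = m₂c₂ ln(T_f/T₂) = 52.2032 × ln(644.82/241) = 51.38 J/K.
ΔS_total = -30.06 + 51.38 = 21.3 J/K.

ΔS_total = 21.3 J/K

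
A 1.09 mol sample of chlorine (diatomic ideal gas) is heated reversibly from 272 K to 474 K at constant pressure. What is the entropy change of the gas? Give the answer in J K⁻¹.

ΔS = 17.6 J/K

At constant pressure, ΔS = nC_p ln(T₂/T₁) with C_p = 7R/2 = 29.1 J mol⁻¹ K⁻¹.
ΔS = 1.09 × 29.1 × ln(474/272) = 17.6 J/K.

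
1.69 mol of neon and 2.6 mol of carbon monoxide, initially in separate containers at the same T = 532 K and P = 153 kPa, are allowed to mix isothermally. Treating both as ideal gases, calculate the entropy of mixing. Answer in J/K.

ΔS_mix = 23.9 J/K

Mole fractions: x_A = 1.69/4.29 = 0.394, x_B = 0.606.
ΔS_mix = −R(n_A ln x_A + n_B ln x_B) = −8.314 × (1.69 ln 0.394 + 2.6 ln 0.606) = 23.9 J/K.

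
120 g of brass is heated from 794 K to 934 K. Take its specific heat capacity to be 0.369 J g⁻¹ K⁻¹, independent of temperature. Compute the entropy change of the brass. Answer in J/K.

ΔS = 7.19 J/K

ΔS = ∫dQ_rev/T = m c ln(T₂/T₁) = 120 × 0.369 × ln(934/794) = 7.19 J/K.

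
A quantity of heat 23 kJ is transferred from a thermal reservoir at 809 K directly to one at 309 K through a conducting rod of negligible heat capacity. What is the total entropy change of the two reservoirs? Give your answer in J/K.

ΔS_total = 46 J/K

ΔS_hot = −Q/T_H = −23000/809 = -28.43 J/K and ΔS_cold = +Q/T_C = 23000/309 = 74.43 J/K.
ΔS_total = -28.43 + 74.43 = 46 J/K, positive as the second law requires.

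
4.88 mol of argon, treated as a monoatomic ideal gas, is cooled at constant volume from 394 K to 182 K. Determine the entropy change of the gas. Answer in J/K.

At constant volume, ΔS = nC_V ln(T₂/T₁) with C_V = 3R/2 = 12.47 J mol⁻¹ K⁻¹.
ΔS = 4.88 × 12.47 × ln(182/394) = -47 J/K.

ΔS = -47 J/K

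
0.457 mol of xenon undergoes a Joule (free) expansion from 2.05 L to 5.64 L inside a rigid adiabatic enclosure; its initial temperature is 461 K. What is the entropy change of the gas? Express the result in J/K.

For an ideal gas in free expansion Q = 0 and W = 0, so T is unchanged.
Entropy is a state function; using a reversible isothermal path, ΔS_gas = nR ln(V₂/V₁) = 0.457 × 8.314 × ln(5.64/2.05) = 3.85 J/K.

ΔS_gas = 3.85 J/K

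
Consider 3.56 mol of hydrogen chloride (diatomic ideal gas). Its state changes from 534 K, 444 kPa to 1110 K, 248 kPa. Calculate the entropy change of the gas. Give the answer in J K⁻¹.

ΔS = 93 J/K

ΔS = nC_p ln(T₂/T₁) − nR ln(P₂/P₁), with C_p = 7R/2 = 29.1 J mol⁻¹ K⁻¹ for a diatomic ideal gas.
ΔS = 3.56 × [29.1 × ln(1110/534) − 8.314 × ln(248/444)] = 93 J/K.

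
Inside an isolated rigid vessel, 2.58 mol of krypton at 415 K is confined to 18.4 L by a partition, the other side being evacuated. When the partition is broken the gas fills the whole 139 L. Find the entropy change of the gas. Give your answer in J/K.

ΔS_gas = 43.4 J/K

For an ideal gas in free expansion Q = 0 and W = 0, so T is unchanged.
Entropy is a state function; using a reversible isothermal path, ΔS_gas = nR ln(V₂/V₁) = 2.58 × 8.314 × ln(139/18.4) = 43.4 J/K.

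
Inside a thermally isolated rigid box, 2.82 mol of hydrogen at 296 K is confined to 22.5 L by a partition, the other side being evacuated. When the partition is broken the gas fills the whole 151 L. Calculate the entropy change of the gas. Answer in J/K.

For an ideal gas in free expansion Q = 0 and W = 0, so T is unchanged.
Entropy is a state function; using a reversible isothermal path, ΔS_gas = nR ln(V₂/V₁) = 2.82 × 8.314 × ln(151/22.5) = 44.6 J/K.

ΔS_gas = 44.6 J/K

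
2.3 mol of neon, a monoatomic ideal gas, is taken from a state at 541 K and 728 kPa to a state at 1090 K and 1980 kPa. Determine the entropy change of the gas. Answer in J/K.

ΔS = nC_p ln(T₂/T₁) − nR ln(P₂/P₁), with C_p = 5R/2 = 20.79 J mol⁻¹ K⁻¹ for a monoatomic ideal gas.
ΔS = 2.3 × [20.79 × ln(1090/541) − 8.314 × ln(1980/728)] = 14.4 J/K.

ΔS = 14.4 J/K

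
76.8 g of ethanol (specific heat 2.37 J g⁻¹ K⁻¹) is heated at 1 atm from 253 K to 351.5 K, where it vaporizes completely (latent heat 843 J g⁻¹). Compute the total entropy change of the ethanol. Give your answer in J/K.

ΔS = 244 J/K

Warming step: ΔS₁ = m c ln(T_tr/T_i) = 76.8 × 2.37 × ln(351.5/253) = 59.85 J/K.
Phase change: ΔS₂ = +mL/T_tr = 76.8 × 843 / 351.5 = 184.2 J/K.
ΔS_total = (59.85) + (184.2) = 244 J/K.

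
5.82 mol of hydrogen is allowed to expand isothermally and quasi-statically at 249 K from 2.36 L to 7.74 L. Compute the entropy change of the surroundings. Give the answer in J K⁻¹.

For an isothermal ideal gas ΔS_gas = nR ln(V₂/V₁) = 5.82 × 8.314 × ln(7.74/2.36) = 57.5 J/K.
The process is reversible, so ΔS_surr = −ΔS_gas = -57.5 J/K and ΔS_universe = 0.

ΔS_surr = -57.5 J/K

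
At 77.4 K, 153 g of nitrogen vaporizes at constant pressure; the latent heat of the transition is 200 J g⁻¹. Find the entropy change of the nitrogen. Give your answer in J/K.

Heat absorbed by the substance: Q = mL = 153 × 200 = 30600 J.
At constant T, ΔS = Q_rev/T = 30600 / 77.4 = 395 J/K.

ΔS = 395 J/K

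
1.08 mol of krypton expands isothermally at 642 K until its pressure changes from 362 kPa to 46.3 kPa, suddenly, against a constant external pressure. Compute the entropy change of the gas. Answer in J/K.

ΔS_gas = 18.5 J/K

Entropy is a state function, so ΔS_gas depends only on the end states.
For an isothermal ideal gas ΔS_gas = nR ln(P₁/P₂) = 1.08 × 8.314 × ln(362/46.3) = 18.5 J/K.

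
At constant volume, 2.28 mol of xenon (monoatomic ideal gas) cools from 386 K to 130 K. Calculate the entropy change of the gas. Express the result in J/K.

At constant volume, ΔS = nC_V ln(T₂/T₁) with C_V = 3R/2 = 12.47 J mol⁻¹ K⁻¹.
ΔS = 2.28 × 12.47 × ln(130/386) = -30.9 J/K.

ΔS = -30.9 J/K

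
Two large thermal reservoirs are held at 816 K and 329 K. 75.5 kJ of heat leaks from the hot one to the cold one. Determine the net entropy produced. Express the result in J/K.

ΔS_total = 137 J/K

ΔS_hot = −Q/T_H = −75500/816 = -92.52 J/K and ΔS_cold = +Q/T_C = 75500/329 = 229.5 J/K.
ΔS_total = -92.52 + 229.5 = 137 J/K, positive as the second law requires.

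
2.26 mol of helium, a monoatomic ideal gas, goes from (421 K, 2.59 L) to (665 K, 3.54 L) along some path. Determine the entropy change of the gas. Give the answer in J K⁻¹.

ΔS = 18.8 J/K

Entropy is a state function: ΔS = nC_V ln(T₂/T₁) + nR ln(V₂/V₁), with C_V = 3R/2 = 12.47 J mol⁻¹ K⁻¹ for a monoatomic ideal gas.
ΔS = 2.26 × [12.47 × ln(665/421) + 8.314 × ln(3.54/2.59)] = 18.8 J/K.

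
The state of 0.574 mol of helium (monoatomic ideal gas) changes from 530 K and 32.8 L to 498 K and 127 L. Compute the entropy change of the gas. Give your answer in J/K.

ΔS = 6.01 J/K

Entropy is a state function: ΔS = nC_V ln(T₂/T₁) + nR ln(V₂/V₁), with C_V = 3R/2 = 12.47 J mol⁻¹ K⁻¹ for a monoatomic ideal gas.
ΔS = 0.574 × [12.47 × ln(498/530) + 8.314 × ln(127/32.8)] = 6.01 J/K.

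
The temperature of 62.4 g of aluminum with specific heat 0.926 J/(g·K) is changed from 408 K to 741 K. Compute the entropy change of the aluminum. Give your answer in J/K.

ΔS = 34.5 J/K

ΔS = ∫dQ_rev/T = m c ln(T₂/T₁) = 62.4 × 0.926 × ln(741/408) = 34.5 J/K.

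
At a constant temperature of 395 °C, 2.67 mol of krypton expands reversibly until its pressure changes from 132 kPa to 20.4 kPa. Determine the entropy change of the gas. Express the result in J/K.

For an isothermal ideal gas ΔS_gas = nR ln(P₁/P₂) = 2.67 × 8.314 × ln(132/20.4) = 41.5 J/K.

ΔS_gas = 41.5 J/K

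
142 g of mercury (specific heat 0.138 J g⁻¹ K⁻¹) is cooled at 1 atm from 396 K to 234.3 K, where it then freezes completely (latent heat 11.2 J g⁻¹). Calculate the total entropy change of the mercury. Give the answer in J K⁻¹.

ΔS = -17.1 J/K

Cooling step: ΔS₁ = m c ln(T_tr/T_i) = 142 × 0.138 × ln(234.3/396) = -10.28 J/K.
Phase change: ΔS₂ = −mL/T_tr = −142 × 11.2 / 234.3 = -6.788 J/K.
ΔS_total = (-10.28) + (-6.788) = -17.1 J/K.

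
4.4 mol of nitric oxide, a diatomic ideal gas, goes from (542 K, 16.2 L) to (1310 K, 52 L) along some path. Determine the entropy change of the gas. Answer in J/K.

ΔS = 123 J/K

Entropy is a state function: ΔS = nC_V ln(T₂/T₁) + nR ln(V₂/V₁), with C_V = 5R/2 = 20.79 J mol⁻¹ K⁻¹ for a diatomic ideal gas.
ΔS = 4.4 × [20.79 × ln(1310/542) + 8.314 × ln(52/16.2)] = 123 J/K.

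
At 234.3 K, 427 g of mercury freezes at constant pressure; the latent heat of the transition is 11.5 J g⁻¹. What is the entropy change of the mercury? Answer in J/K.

Heat released by the substance: Q = −mL = −427 × 11.5 = −4910.5 J.
At constant T, ΔS = Q_rev/T = −4910.5 / 234.3 = -21 J/K.

ΔS = -21 J/K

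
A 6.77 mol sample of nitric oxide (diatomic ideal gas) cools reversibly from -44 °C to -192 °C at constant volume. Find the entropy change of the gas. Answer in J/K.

ΔS = -146 J/K

In kelvin: T₁ = 229.15 K, T₂ = 81.15 K. At constant volume, ΔS = nC_V ln(T₂/T₁) with C_V = 5R/2 = 20.79 J mol⁻¹ K⁻¹.
ΔS = 6.77 × 20.79 × ln(81.15/229.15) = -146 J/K.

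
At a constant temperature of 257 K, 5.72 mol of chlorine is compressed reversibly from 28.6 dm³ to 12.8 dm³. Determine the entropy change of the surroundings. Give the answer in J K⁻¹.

For an isothermal ideal gas ΔS_gas = nR ln(V₂/V₁) = 5.72 × 8.314 × ln(12.8/28.6) = -38.2 J/K.
The process is reversible, so ΔS_surr = −ΔS_gas = 38.2 J/K and ΔS_universe = 0.

ΔS_surr = 38.2 J/K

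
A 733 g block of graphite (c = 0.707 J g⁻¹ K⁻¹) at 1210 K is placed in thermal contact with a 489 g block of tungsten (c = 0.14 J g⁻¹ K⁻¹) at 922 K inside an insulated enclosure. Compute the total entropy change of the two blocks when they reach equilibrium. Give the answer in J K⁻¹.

ΔS_total = 2.08 J/K

Energy balance: T_f = (m₁c₁T₁ + m₂c₂T₂)/(m₁c₁ + m₂c₂) = 1176.4 K.
ΔS₁ = m₁c₁ ln(T_f/T₁) = 518.231 × ln(1176.4/1210) = -14.6 J/K.
ΔS₂ = m₂c₂ ln(T_f/T₂) = 68.46 × ln(1176.4/922) = 16.68 J/K.
ΔS_total = -14.6 + 16.68 = 2.08 J/K.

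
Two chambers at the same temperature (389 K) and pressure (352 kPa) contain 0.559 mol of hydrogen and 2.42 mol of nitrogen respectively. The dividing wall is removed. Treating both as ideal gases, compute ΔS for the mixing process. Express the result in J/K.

Mole fractions: x_A = 0.559/2.98 = 0.188, x_B = 0.812.
ΔS_mix = −R(n_A ln x_A + n_B ln x_B) = −8.314 × (0.559 ln 0.188 + 2.42 ln 0.812) = 12 J/K.

ΔS_mix = 12 J/K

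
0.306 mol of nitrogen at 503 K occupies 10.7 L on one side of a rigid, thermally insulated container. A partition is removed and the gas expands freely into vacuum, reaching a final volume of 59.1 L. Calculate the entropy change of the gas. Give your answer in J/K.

ΔS_gas = 4.35 J/K

No heat is exchanged and no work is done, so the ideal-gas temperature stays constant.
Entropy is a state function; using a reversible isothermal path, ΔS_gas = nR ln(V₂/V₁) = 0.306 × 8.314 × ln(59.1/10.7) = 4.35 J/K.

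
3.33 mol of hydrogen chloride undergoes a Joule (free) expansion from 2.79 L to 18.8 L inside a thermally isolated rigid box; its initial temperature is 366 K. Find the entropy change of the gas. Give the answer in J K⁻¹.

ΔS_gas = 52.8 J/K

No heat is exchanged and no work is done, so the ideal-gas temperature stays constant.
Entropy is a state function; using a reversible isothermal path, ΔS_gas = nR ln(V₂/V₁) = 3.33 × 8.314 × ln(18.8/2.79) = 52.8 J/K.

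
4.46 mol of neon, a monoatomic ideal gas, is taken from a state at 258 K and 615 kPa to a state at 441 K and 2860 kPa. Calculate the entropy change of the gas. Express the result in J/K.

ΔS = -7.3 J/K

ΔS = nC_p ln(T₂/T₁) − nR ln(P₂/P₁), with C_p = 5R/2 = 20.79 J mol⁻¹ K⁻¹ for a monoatomic ideal gas.
ΔS = 4.46 × [20.79 × ln(441/258) − 8.314 × ln(2860/615)] = -7.3 J/K.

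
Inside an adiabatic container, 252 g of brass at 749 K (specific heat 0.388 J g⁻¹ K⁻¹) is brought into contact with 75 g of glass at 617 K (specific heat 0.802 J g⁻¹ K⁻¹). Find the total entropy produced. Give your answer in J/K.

ΔS_total = 0.688 J/K

Energy balance: T_f = (m₁c₁T₁ + m₂c₂T₂)/(m₁c₁ + m₂c₂) = 698.72 K.
ΔS₁ = m₁c₁ ln(T_f/T₁) = 97.776 × ln(698.72/749) = -6.794 J/K.
ΔS₂ = m₂c₂ ln(T_f/T₂) = 60.15 × ln(698.72/617) = 7.482 J/K.
ΔS_total = -6.794 + 7.482 = 0.688 J/K.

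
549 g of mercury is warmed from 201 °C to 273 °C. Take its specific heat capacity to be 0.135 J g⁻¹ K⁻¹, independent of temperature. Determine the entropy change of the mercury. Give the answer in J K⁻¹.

ΔS = 10.5 J/K

In kelvin: T₁ = 474.15 K, T₂ = 546.15 K. ΔS = ∫dQ_rev/T = m c ln(T₂/T₁) = 549 × 0.135 × ln(546.15/474.15) = 10.5 J/K.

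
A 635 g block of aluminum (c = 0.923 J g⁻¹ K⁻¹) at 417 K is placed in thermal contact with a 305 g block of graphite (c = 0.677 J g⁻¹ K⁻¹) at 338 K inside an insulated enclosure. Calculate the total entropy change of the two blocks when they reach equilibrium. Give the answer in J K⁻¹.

Energy balance: T_f = (m₁c₁T₁ + m₂c₂T₂)/(m₁c₁ + m₂c₂) = 396.42 K.
ΔS₁ = m₁c₁ ln(T_f/T₁) = 586.105 × ln(396.42/417) = -29.67 J/K.
ΔS₂ = m₂c₂ ln(T_f/T₂) = 206.485 × ln(396.42/338) = 32.92 J/K.
ΔS_total = -29.67 + 32.92 = 3.25 J/K.

ΔS_total = 3.25 J/K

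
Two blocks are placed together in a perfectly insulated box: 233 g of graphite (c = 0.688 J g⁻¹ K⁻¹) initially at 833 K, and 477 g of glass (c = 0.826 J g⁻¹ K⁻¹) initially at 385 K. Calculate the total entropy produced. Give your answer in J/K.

ΔS_total = 37.1 J/K

Energy balance: T_f = (m₁c₁T₁ + m₂c₂T₂)/(m₁c₁ + m₂c₂) = 514.56 K.
ΔS₁ = m₁c₁ ln(T_f/T₁) = 160.304 × ln(514.56/833) = -77.22 J/K.
ΔS₂ = m₂c₂ ln(T_f/T₂) = 394.002 × ln(514.56/385) = 114.3 J/K.
ΔS_total = -77.22 + 114.3 = 37.1 J/K.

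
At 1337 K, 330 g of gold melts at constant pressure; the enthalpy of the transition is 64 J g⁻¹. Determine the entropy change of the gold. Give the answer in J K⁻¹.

Heat absorbed by the substance: Q = mL = 330 × 64 = 21120 J.
At constant T, ΔS = Q_rev/T = 21120 / 1337 = 15.8 J/K.

ΔS = 15.8 J/K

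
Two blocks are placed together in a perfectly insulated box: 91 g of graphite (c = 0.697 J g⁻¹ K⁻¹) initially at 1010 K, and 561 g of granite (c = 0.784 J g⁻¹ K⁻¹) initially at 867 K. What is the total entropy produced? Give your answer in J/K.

ΔS_total = 0.671 J/K

Energy balance: T_f = (m₁c₁T₁ + m₂c₂T₂)/(m₁c₁ + m₂c₂) = 885.02 K.
ΔS₁ = m₁c₁ ln(T_f/T₁) = 63.427 × ln(885.02/1010) = -8.378 J/K.
ΔS₂ = m₂c₂ ln(T_f/T₂) = 439.824 × ln(885.02/867) = 9.049 J/K.
ΔS_total = -8.378 + 9.049 = 0.671 J/K.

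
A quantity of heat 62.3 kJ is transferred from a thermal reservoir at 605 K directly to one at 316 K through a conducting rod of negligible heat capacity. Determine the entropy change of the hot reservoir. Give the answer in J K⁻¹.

ΔS_hot = -103 J/K

The hot reservoir loses heat Q, so ΔS_hot = −Q/T_H = −62300/605 = -103 J/K.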